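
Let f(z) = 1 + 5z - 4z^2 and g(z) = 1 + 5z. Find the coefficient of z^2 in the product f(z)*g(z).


Step 1: z^2 term in f*g comes from: (1)*(0) + (5z)*(5z) + (-4z^2)*(1)
Step 2: = 0 + 25 - 4
Step 3: = 21

21


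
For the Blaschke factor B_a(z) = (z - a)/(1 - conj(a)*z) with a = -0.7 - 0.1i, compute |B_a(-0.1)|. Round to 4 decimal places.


Step 1: Numerator z0 - a = -0.1 - (-0.7 - 0.1i) = 0.6 + 0.1i
Step 2: Denominator 1 - conj(a)*z0 = 1 - (-0.7 + 0.1i)*(-0.1) = 0.93 + 0.01i
Step 3: |z0 - a|^2 = 0.6^2 + 0.1^2 = 0.37; |1 - conj(a)*z0|^2 = 0.93^2 + 0.01^2 = 0.865
Step 4: |B_a(-0.1)| = sqrt(0.37 / 0.865) = sqrt(0.427746)
Step 5: = 0.654

0.654


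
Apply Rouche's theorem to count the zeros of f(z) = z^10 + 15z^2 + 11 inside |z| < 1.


Step 1: On |z| = 1 the three terms have sizes |z^10| = 1^10 = 1, |15z^2| = 15*1^2 = 15, |11| = 11
Step 2: The dominant term is g(z) = 15z^2; let h(z) = z^10 + 11 so f = g + h
Step 3: On |z| = 1: |g| = 15 and |h| <= 1 + 11 = 12
Step 4: Since 15 > 12, |h| < |g| on |z| = 1, so by Rouche f has the same number of zeros as g inside |z| < 1
Step 5: g(z) = 15z^2 has 2 zeros (at the origin, multiplicity 2) inside |z| < 1. Answer = 2

2


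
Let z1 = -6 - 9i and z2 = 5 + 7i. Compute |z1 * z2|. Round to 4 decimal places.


Step 1: |z1| = sqrt((-6)^2 + (-9)^2) = sqrt(117)
Step 2: |z2| = sqrt(5^2 + 7^2) = sqrt(74)
Step 3: |z1*z2| = |z1|*|z2| = sqrt(117) * sqrt(74) = sqrt(117 * 74) = sqrt(8658)
Step 4: = 93.0484

93.0484


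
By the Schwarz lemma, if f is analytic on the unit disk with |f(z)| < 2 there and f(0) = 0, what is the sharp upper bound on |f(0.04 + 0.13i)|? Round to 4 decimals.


Step 1: g = f/2 maps D -> D with g(0) = 0, so by the Schwarz lemma |g(z)| <= |z|, i.e. |f(z)| <= 2|z|; this is sharp (f(z) = 2z).
Step 2: |z0|^2 = 0.04^2 + 0.13^2 = 0.0185
Step 3: |z0| = sqrt(0.0185) = 0.136015
Step 4: Best bound = 2 * |z0| = 2 * 0.136015 = 0.272

0.272


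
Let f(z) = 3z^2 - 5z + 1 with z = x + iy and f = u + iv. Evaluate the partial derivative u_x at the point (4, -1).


Step 1: f(z) = 3(x+iy)^2 - 5(x+iy) + 1
Step 2: u = 3(x^2 - y^2) - 5x + 1
Step 3: u_x = 6x - 5
Step 4: At (4, -1): u_x = 24 - 5 = 19

19


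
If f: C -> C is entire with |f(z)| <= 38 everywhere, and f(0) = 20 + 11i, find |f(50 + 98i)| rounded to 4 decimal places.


Step 1: By Liouville's theorem, a bounded entire function is constant.
Step 2: f(z) = f(0) = 20 + 11i for all z.
Step 3: |f(w)| = |20 + 11i| = sqrt(400 + 121)
Step 4: = 22.8254

22.8254


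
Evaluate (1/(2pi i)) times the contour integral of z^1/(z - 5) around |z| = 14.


Step 1: f(z) = z^1, a = 5 is inside |z| = 14
Step 2: By Cauchy integral formula: (1/(2pi*i)) * integral = f(a)
Step 3: f(5) = 5^1 = 5

5


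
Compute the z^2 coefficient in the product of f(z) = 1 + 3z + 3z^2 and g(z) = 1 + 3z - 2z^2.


Step 1: z^2 term in f*g comes from: (1)*(-2z^2) + (3z)*(3z) + (3z^2)*(1)
Step 2: = -2 + 9 + 3
Step 3: = 10

10


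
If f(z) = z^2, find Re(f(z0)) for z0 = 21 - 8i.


Step 1: z0 = 21 - 8i
Step 2: z0^2 = 21^2 - (-8)^2 - 336i
Step 3: real part = 441 - 64 = 377

377


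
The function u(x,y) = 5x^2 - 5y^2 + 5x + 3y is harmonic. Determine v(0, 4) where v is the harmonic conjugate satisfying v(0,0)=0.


Step 1: v_x = -u_y = 10y - 3
Step 2: v_y = u_x = 10x + 5
Step 3: v = 10xy - 3x + 5y + C
Step 4: v(0,0) = 0 => C = 0
Step 5: v(0, 4) = 20

20


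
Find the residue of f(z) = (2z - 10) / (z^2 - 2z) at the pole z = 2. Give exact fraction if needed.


Step 1: Q(z) = z^2 - 2z = (z - 2)(z)
Step 2: Q'(z) = 2z - 2
Step 3: Q'(2) = 2, P(2) = -6
Step 4: Res = P(2)/Q'(2) = -6/2 = -3

-3


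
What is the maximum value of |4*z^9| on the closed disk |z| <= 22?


Step 1: On |z| = 22, |f(z)| = 4 * |z|^9 = 4 * 22^9
Step 2: By maximum modulus principle, maximum is on boundary.
Step 3: Maximum = 4 * 1207269217792 = 4829076871168

4829076871168


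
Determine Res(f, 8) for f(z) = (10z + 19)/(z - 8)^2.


Step 1: Pole of order 2 at z = 8
Step 2: Res = lim d/dz [(z - 8)^2 * f(z)] as z -> 8
Step 3: (z - 8)^2 * f(z) = 10z + 19
Step 4: d/dz[10z + 19] = 10

10


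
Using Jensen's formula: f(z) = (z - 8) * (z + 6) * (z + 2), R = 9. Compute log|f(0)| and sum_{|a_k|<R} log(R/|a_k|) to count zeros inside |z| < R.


Jensen's formula: (1/2pi)*integral log|f(Re^it)|dt = log|f(0)| + sum_{|a_k|<R} log(R/|a_k|)
Step 1: f(0) = (-8) * 6 * 2 = -96
Step 2: log|f(0)| = log|8| + log|-6| + log|-2| = 4.5643
Step 3: Zeros inside |z| < 9: 8, -6, -2
Step 4: Jensen sum = log(9/8) + log(9/6) + log(9/2) = 2.0273
Step 5: n(R) = number of terms in the Jensen sum = count of zeros inside |z| < 9 = 3

3


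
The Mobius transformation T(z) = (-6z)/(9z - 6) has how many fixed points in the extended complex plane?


Step 1: Fixed points satisfy T(z) = z
Step 2: 9z^2 = 0
Step 3: Discriminant = 0^2 - 4*9*0 = 0
Step 4: Number of fixed points = 1

1


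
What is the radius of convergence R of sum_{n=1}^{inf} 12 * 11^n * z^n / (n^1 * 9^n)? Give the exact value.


Step 1: General term a_n = 12 * 11^n / (n^1 * 9^n)
Step 2: By the root test, |a_n|^(1/n) = 12^(1/n) * 11 / (n^(1/n) * 9) -> 11/9 as n -> infinity (since 12^(1/n) -> 1 and n^(1/n) -> 1)
Step 3: R = 1/lim|a_n|^(1/n) = 9/11

9/11


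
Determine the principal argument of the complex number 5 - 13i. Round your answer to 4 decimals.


Step 1: z = 5 - 13i
Step 2: arg(z) = atan2(-13, 5)
Step 3: arg(z) = -1.2036

-1.2036


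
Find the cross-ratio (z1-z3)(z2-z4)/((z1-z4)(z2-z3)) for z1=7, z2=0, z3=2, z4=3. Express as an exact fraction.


Step 1: (z1-z3)(z2-z4) = 5 * (-3) = -15
Step 2: (z1-z4)(z2-z3) = 4 * (-2) = -8
Step 3: Cross-ratio = 15/8 = 15/8

15/8


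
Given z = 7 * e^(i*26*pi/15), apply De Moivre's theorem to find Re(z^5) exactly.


Step 1: By De Moivre's theorem, z^5 = 7^5 * e^(i*5*26*pi/15) = 16807 * (cos(26*pi/3) + i*sin(26*pi/3))
Step 2: |z|^5 = 7^5 = 16807
Step 3: Reduce the angle mod 2*pi: 26*pi/3 - 8*pi = 2*pi/3
Step 4: cos(2*pi/3) = -1/2
Step 5: Re(z^5) = 16807 * (-1/2) = -16807/2

-16807/2


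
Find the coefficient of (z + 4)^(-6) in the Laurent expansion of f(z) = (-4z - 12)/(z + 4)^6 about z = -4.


Step 1: Write the numerator in powers of (z + 4): -4z - 12 = -4(z + 4) + (-4*(-4) - 12) = -4(z + 4) + 4
Step 2: Divide by (z + 4)^6: f(z) = 4(z + 4)^(-6) - 4(z + 4)^(-5)
Step 3: This finite sum is the Laurent series of f about z = -4.
Step 4: Coefficient of (z + 4)^(-6) = -4*(-4) - 12 = 4

4


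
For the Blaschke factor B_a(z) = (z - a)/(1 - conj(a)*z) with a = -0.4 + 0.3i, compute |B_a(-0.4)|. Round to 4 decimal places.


Step 1: Numerator z0 - a = -0.4 - (-0.4 + 0.3i) = 0 - 0.3i
Step 2: Denominator 1 - conj(a)*z0 = 1 - (-0.4 - 0.3i)*(-0.4) = 0.84 - 0.12i
Step 3: |z0 - a|^2 = 0^2 + (-0.3)^2 = 0.09; |1 - conj(a)*z0|^2 = 0.84^2 + (-0.12)^2 = 0.72
Step 4: |B_a(-0.4)| = sqrt(0.09 / 0.72) = sqrt(0.125)
Step 5: = 0.3536

0.3536


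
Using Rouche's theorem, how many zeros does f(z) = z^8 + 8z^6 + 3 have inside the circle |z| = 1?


Step 1: On |z| = 1 the three terms have sizes |z^8| = 1^8 = 1, |8z^6| = 8*1^6 = 8, |3| = 3
Step 2: The dominant term is g(z) = 8z^6; let h(z) = z^8 + 3 so f = g + h
Step 3: On |z| = 1: |g| = 8 and |h| <= 1 + 3 = 4
Step 4: Since 8 > 4, |h| < |g| on |z| = 1, so by Rouche f has the same number of zeros as g inside |z| < 1
Step 5: g(z) = 8z^6 has 6 zeros (at the origin, multiplicity 6) inside |z| < 1. Answer = 6

6


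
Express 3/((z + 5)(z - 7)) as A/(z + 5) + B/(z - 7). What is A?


Step 1: Multiply both sides by (z + 5) and set z = -5
Step 2: A = 3 / (-5 - 7)
Step 3: A = 3 / (-12)
Step 4: A = -1/4

-1/4


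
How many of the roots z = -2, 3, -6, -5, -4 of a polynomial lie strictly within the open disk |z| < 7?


Step 1: Check each root:
  z = -2: |-2| = 2 < 7
  z = 3: |3| = 3 < 7
  z = -6: |-6| = 6 < 7
  z = -5: |-5| = 5 < 7
  z = -4: |-4| = 4 < 7
Step 2: Count = 5

5


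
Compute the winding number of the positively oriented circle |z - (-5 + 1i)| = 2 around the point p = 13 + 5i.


Step 1: Center c = (-5, 1), radius = 2
Step 2: |p - c|^2 = 18^2 + 4^2 = 340
Step 3: r^2 = 4
Step 4: |p-c| > r so winding number = 0

0


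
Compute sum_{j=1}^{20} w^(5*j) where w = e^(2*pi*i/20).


Step 1: The sum sum_{j=1}^{n} w^(k*j) equals n if n | k, else 0.
Step 2: Here n = 20, k = 5
Step 3: Does n divide k? 20 | 5 -> False
Step 4: Sum = 0

0


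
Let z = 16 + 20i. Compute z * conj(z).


Step 1: conj(z) = 16 - 20i
Step 2: z * conj(z) = 16^2 + 20^2
Step 3: = 256 + 400 = 656

656


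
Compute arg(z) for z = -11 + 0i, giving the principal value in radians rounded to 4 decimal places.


Step 1: z = -11 + 0i
Step 2: arg(z) = atan2(0, -11)
Step 3: arg(z) = 3.1416

3.1416


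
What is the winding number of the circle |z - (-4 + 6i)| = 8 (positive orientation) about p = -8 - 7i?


Step 1: Center c = (-4, 6), radius = 8
Step 2: |p - c|^2 = (-4)^2 + (-13)^2 = 185
Step 3: r^2 = 64
Step 4: |p-c| > r so winding number = 0

0


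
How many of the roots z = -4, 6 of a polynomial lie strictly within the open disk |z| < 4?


Step 1: Check each root:
  z = -4: |-4| = 4 >= 4
  z = 6: |6| = 6 >= 4
Step 2: Count = 0

0


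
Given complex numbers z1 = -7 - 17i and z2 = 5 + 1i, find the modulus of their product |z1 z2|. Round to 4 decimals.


Step 1: |z1| = sqrt((-7)^2 + (-17)^2) = sqrt(338)
Step 2: |z2| = sqrt(5^2 + 1^2) = sqrt(26)
Step 3: |z1*z2| = |z1|*|z2| = sqrt(338) * sqrt(26) = sqrt(338 * 26) = sqrt(8788)
Step 4: = 93.7443

93.7443


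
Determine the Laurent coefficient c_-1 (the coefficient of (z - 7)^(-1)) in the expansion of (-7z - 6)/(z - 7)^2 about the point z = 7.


Step 1: Write the numerator in powers of (z - 7): -7z - 6 = -7(z - 7) + (-7*7 - 6) = -7(z - 7) - 55
Step 2: Divide by (z - 7)^2: f(z) = -55(z - 7)^(-2) - 7(z - 7)^(-1)
Step 3: This finite sum is the Laurent series of f about z = 7.
Step 4: Coefficient of (z - 7)^(-1) = coefficient of (z - 7) in the re-centred numerator = -7

-7


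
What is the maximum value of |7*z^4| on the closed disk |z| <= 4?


Step 1: On |z| = 4, |f(z)| = 7 * |z|^4 = 7 * 4^4
Step 2: By maximum modulus principle, maximum is on boundary.
Step 3: Maximum = 7 * 256 = 1792

1792


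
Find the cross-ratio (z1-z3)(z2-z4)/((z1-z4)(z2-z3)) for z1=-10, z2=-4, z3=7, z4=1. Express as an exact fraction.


Step 1: (z1-z3)(z2-z4) = (-17) * (-5) = 85
Step 2: (z1-z4)(z2-z3) = (-11) * (-11) = 121
Step 3: Cross-ratio = 85/121 = 85/121

85/121


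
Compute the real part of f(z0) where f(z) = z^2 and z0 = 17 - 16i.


Step 1: z0 = 17 - 16i
Step 2: z0^2 = 17^2 - (-16)^2 - 544i
Step 3: real part = 289 - 256 = 33

33


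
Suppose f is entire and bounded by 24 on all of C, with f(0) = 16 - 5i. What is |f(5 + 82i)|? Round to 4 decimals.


Step 1: By Liouville's theorem, a bounded entire function is constant.
Step 2: f(z) = f(0) = 16 - 5i for all z.
Step 3: |f(w)| = |16 - 5i| = sqrt(256 + 25)
Step 4: = 16.7631

16.7631


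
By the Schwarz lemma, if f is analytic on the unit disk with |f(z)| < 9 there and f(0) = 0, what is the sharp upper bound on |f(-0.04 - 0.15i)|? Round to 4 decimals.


Step 1: g = f/9 maps D -> D with g(0) = 0, so by the Schwarz lemma |g(z)| <= |z|, i.e. |f(z)| <= 9|z|; this is sharp (f(z) = 9z).
Step 2: |z0|^2 = (-0.04)^2 + (-0.15)^2 = 0.0241
Step 3: |z0| = sqrt(0.0241) = 0.155242
Step 4: Best bound = 9 * |z0| = 9 * 0.155242 = 1.3972

1.3972


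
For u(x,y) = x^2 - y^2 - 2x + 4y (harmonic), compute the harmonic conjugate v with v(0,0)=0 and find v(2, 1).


Step 1: v_x = -u_y = 2y - 4
Step 2: v_y = u_x = 2x - 2
Step 3: v = 2xy - 4x - 2y + C
Step 4: v(0,0) = 0 => C = 0
Step 5: v(2, 1) = -6

-6


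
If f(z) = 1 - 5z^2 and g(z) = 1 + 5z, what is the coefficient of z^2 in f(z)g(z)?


Step 1: z^2 term in f*g comes from: (1)*(0) + (0)*(5z) + (-5z^2)*(1)
Step 2: = 0 + 0 - 5
Step 3: = -5

-5


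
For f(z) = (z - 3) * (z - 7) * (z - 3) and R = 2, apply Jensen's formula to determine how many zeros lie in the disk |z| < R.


Jensen's formula: (1/2pi)*integral log|f(Re^it)|dt = log|f(0)| + sum_{|a_k|<R} log(R/|a_k|)
Step 1: f(0) = (-3) * (-7) * (-3) = -63
Step 2: log|f(0)| = log|3| + log|7| + log|3| = 4.1431
Step 3: Zeros inside |z| < 2: none
Step 4: Jensen sum = (empty sum) = 0
Step 5: n(R) = number of terms in the Jensen sum = count of zeros inside |z| < 2 = 0

0


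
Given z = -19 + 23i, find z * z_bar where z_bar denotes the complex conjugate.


Step 1: conj(z) = -19 - 23i
Step 2: z * conj(z) = (-19)^2 + 23^2
Step 3: = 361 + 529 = 890

890


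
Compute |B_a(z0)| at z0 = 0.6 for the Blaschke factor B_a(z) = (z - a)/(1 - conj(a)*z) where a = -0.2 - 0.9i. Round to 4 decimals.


Step 1: Numerator z0 - a = 0.6 - (-0.2 - 0.9i) = 0.8 + 0.9i
Step 2: Denominator 1 - conj(a)*z0 = 1 - (-0.2 + 0.9i)*0.6 = 1.12 - 0.54i
Step 3: |z0 - a|^2 = 0.8^2 + 0.9^2 = 1.45; |1 - conj(a)*z0|^2 = 1.12^2 + (-0.54)^2 = 1.546
Step 4: |B_a(0.6)| = sqrt(1.45 / 1.546) = sqrt(0.937904)
Step 5: = 0.9685

0.9685


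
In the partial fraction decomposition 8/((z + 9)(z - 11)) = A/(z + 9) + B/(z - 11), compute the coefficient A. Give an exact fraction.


Step 1: Multiply both sides by (z + 9) and set z = -9
Step 2: A = 8 / (-9 - 11)
Step 3: A = 8 / (-20)
Step 4: A = -2/5

-2/5


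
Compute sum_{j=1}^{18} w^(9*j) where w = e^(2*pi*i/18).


Step 1: The sum sum_{j=1}^{n} w^(k*j) equals n if n | k, else 0.
Step 2: Here n = 18, k = 9
Step 3: Does n divide k? 18 | 9 -> False
Step 4: Sum = 0

0


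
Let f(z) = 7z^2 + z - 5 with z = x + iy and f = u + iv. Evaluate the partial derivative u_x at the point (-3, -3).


Step 1: f(z) = 7(x+iy)^2 + (x+iy) - 5
Step 2: u = 7(x^2 - y^2) + x - 5
Step 3: u_x = 14x + 1
Step 4: At (-3, -3): u_x = -42 + 1 = -41

-41


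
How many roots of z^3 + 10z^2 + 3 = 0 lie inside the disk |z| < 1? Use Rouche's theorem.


Step 1: On |z| = 1 the three terms have sizes |z^3| = 1^3 = 1, |10z^2| = 10*1^2 = 10, |3| = 3
Step 2: The dominant term is g(z) = 10z^2; let h(z) = z^3 + 3 so f = g + h
Step 3: On |z| = 1: |g| = 10 and |h| <= 1 + 3 = 4
Step 4: Since 10 > 4, |h| < |g| on |z| = 1, so by Rouche f has the same number of zeros as g inside |z| < 1
Step 5: g(z) = 10z^2 has 2 zeros (at the origin, multiplicity 2) inside |z| < 1. Answer = 2

2


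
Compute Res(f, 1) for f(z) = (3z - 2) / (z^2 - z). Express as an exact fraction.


Step 1: Q(z) = z^2 - z = (z - 1)(z)
Step 2: Q'(z) = 2z - 1
Step 3: Q'(1) = 1, P(1) = 1
Step 4: Res = P(1)/Q'(1) = 1/1 = 1

1


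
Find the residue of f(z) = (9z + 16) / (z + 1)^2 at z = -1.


Step 1: Pole of order 2 at z = -1
Step 2: Res = lim d/dz [(z + 1)^2 * f(z)] as z -> -1
Step 3: (z + 1)^2 * f(z) = 9z + 16
Step 4: d/dz[9z + 16] = 9

9


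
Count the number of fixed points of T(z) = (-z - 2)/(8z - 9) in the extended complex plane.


Step 1: Fixed points satisfy T(z) = z
Step 2: 8z^2 - 8z + 2 = 0
Step 3: Discriminant = (-8)^2 - 4*8*2 = 0
Step 4: Number of fixed points = 1

1


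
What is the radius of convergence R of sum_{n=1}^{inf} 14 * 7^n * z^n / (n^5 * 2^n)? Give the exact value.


Step 1: General term a_n = 14 * 7^n / (n^5 * 2^n)
Step 2: By the root test, |a_n|^(1/n) = 14^(1/n) * 7 / (n^(5/n) * 2) -> 7/2 as n -> infinity (since 14^(1/n) -> 1 and n^(5/n) -> 1)
Step 3: R = 1/lim|a_n|^(1/n) = 2/7

2/7


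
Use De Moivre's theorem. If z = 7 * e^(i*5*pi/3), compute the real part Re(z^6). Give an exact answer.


Step 1: By De Moivre's theorem, z^6 = 7^6 * e^(i*6*5*pi/3) = 117649 * (cos(10*pi) + i*sin(10*pi))
Step 2: |z|^6 = 7^6 = 117649
Step 3: Reduce the angle mod 2*pi: 10*pi - 10*pi = 0
Step 4: cos(0) = 1
Step 5: Re(z^6) = 117649 * 1 = 117649

117649


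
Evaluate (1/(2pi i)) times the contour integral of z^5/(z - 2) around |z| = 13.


Step 1: f(z) = z^5, a = 2 is inside |z| = 13
Step 2: By Cauchy integral formula: (1/(2pi*i)) * integral = f(a)
Step 3: f(2) = 2^5 = 32

32


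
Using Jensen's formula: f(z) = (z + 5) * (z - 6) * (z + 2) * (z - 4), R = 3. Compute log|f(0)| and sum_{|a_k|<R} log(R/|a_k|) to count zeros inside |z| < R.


Jensen's formula: (1/2pi)*integral log|f(Re^it)|dt = log|f(0)| + sum_{|a_k|<R} log(R/|a_k|)
Step 1: f(0) = 5 * (-6) * 2 * (-4) = 240
Step 2: log|f(0)| = log|-5| + log|6| + log|-2| + log|4| = 5.4806
Step 3: Zeros inside |z| < 3: -2
Step 4: Jensen sum = log(3/2) = 0.4055
Step 5: n(R) = number of terms in the Jensen sum = count of zeros inside |z| < 3 = 1

1


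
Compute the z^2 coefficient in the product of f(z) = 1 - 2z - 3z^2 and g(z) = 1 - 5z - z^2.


Step 1: z^2 term in f*g comes from: (1)*(-z^2) + (-2z)*(-5z) + (-3z^2)*(1)
Step 2: = -1 + 10 - 3
Step 3: = 6

6


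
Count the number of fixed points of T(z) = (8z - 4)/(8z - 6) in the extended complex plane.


Step 1: Fixed points satisfy T(z) = z
Step 2: 8z^2 - 14z + 4 = 0
Step 3: Discriminant = (-14)^2 - 4*8*4 = 68
Step 4: Number of fixed points = 2

2


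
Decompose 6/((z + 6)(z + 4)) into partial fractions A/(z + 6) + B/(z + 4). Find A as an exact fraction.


Step 1: Multiply both sides by (z + 6) and set z = -6
Step 2: A = 6 / (-6 + 4)
Step 3: A = 6 / (-2)
Step 4: A = -3

-3


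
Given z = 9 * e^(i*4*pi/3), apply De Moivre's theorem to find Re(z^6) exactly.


Step 1: By De Moivre's theorem, z^6 = 9^6 * e^(i*6*4*pi/3) = 531441 * (cos(8*pi) + i*sin(8*pi))
Step 2: |z|^6 = 9^6 = 531441
Step 3: Reduce the angle mod 2*pi: 8*pi - 8*pi = 0
Step 4: cos(0) = 1
Step 5: Re(z^6) = 531441 * 1 = 531441

531441


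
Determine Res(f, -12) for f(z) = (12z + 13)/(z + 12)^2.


Step 1: Pole of order 2 at z = -12
Step 2: Res = lim d/dz [(z + 12)^2 * f(z)] as z -> -12
Step 3: (z + 12)^2 * f(z) = 12z + 13
Step 4: d/dz[12z + 13] = 12

12


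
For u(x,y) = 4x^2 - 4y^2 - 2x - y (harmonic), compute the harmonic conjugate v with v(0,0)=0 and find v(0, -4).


Step 1: v_x = -u_y = 8y + 1
Step 2: v_y = u_x = 8x - 2
Step 3: v = 8xy + x - 2y + C
Step 4: v(0,0) = 0 => C = 0
Step 5: v(0, -4) = 8

8


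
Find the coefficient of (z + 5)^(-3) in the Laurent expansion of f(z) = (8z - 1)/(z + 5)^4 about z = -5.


Step 1: Write the numerator in powers of (z + 5): 8z - 1 = 8(z + 5) + (8*(-5) - 1) = 8(z + 5) - 41
Step 2: Divide by (z + 5)^4: f(z) = -41(z + 5)^(-4) + 8(z + 5)^(-3)
Step 3: This finite sum is the Laurent series of f about z = -5.
Step 4: Coefficient of (z + 5)^(-3) = coefficient of (z + 5) in the re-centred numerator = 8

8


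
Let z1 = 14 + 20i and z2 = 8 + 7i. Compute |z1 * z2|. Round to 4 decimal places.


Step 1: |z1| = sqrt(14^2 + 20^2) = sqrt(596)
Step 2: |z2| = sqrt(8^2 + 7^2) = sqrt(113)
Step 3: |z1*z2| = |z1|*|z2| = sqrt(596) * sqrt(113) = sqrt(596 * 113) = sqrt(67348)
Step 4: = 259.5149

259.5149


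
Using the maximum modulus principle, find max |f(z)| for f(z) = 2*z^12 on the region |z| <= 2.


Step 1: On |z| = 2, |f(z)| = 2 * |z|^12 = 2 * 2^12
Step 2: By maximum modulus principle, maximum is on boundary.
Step 3: Maximum = 2 * 4096 = 8192

8192


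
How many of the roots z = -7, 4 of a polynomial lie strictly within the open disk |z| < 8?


Step 1: Check each root:
  z = -7: |-7| = 7 < 8
  z = 4: |4| = 4 < 8
Step 2: Count = 2

2


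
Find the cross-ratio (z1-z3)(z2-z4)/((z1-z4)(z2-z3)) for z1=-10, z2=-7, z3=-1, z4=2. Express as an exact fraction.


Step 1: (z1-z3)(z2-z4) = (-9) * (-9) = 81
Step 2: (z1-z4)(z2-z3) = (-12) * (-6) = 72
Step 3: Cross-ratio = 81/72 = 9/8

9/8


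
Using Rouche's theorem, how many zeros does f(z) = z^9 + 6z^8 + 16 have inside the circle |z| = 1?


Step 1: On |z| = 1 the three terms have sizes |z^9| = 1^9 = 1, |6z^8| = 6*1^8 = 6, |16| = 16
Step 2: The dominant term is g(z) = 16; let h(z) = z^9 + 6z^8 so f = g + h
Step 3: On |z| = 1: |g| = 16 and |h| <= 1 + 6 = 7
Step 4: Since 16 > 7, |h| < |g| on |z| = 1, so by Rouche f has the same number of zeros as g inside |z| < 1
Step 5: g(z) = 16 is a nonzero constant with no zeros inside |z| < 1. Answer = 0

0


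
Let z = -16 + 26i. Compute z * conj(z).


Step 1: conj(z) = -16 - 26i
Step 2: z * conj(z) = (-16)^2 + 26^2
Step 3: = 256 + 676 = 932

932


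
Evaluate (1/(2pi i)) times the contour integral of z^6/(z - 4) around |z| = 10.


Step 1: f(z) = z^6, a = 4 is inside |z| = 10
Step 2: By Cauchy integral formula: (1/(2pi*i)) * integral = f(a)
Step 3: f(4) = 4^6 = 4096

4096


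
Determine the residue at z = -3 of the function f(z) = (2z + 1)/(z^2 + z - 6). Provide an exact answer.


Step 1: Q(z) = z^2 + z - 6 = (z + 3)(z - 2)
Step 2: Q'(z) = 2z + 1
Step 3: Q'(-3) = -5, P(-3) = -5
Step 4: Res = P(-3)/Q'(-3) = -5/(-5) = 1

1


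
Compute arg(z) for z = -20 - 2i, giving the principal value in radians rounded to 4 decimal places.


Step 1: z = -20 - 2i
Step 2: arg(z) = atan2(-2, -20)
Step 3: arg(z) = -3.0419

-3.0419


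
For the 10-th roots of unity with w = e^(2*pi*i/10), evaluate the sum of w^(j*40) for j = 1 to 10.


Step 1: The sum sum_{j=1}^{n} w^(k*j) equals n if n | k, else 0.
Step 2: Here n = 10, k = 40
Step 3: Does n divide k? 10 | 40 -> True
Step 4: Sum = 10

10


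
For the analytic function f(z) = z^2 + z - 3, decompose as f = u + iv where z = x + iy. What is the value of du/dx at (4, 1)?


Step 1: f(z) = (x+iy)^2 + (x+iy) - 3
Step 2: u = (x^2 - y^2) + x - 3
Step 3: u_x = 2x + 1
Step 4: At (4, 1): u_x = 8 + 1 = 9

9


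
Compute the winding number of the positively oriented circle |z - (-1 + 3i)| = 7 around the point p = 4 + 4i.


Step 1: Center c = (-1, 3), radius = 7
Step 2: |p - c|^2 = 5^2 + 1^2 = 26
Step 3: r^2 = 49
Step 4: |p-c| < r so winding number = 1

1


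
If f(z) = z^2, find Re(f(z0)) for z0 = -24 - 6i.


Step 1: z0 = -24 - 6i
Step 2: z0^2 = (-24)^2 - (-6)^2 + 288i
Step 3: real part = 576 - 36 = 540

540


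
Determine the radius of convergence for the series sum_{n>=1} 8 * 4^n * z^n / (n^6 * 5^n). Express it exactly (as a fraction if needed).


Step 1: General term a_n = 8 * 4^n / (n^6 * 5^n)
Step 2: By the root test, |a_n|^(1/n) = 8^(1/n) * 4 / (n^(6/n) * 5) -> 4/5 as n -> infinity (since 8^(1/n) -> 1 and n^(6/n) -> 1)
Step 3: R = 1/lim|a_n|^(1/n) = 5/4

5/4


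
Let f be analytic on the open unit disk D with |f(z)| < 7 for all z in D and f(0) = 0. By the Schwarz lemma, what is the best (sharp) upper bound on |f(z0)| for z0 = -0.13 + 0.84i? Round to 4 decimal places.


Step 1: g = f/7 maps D -> D with g(0) = 0, so by the Schwarz lemma |g(z)| <= |z|, i.e. |f(z)| <= 7|z|; this is sharp (f(z) = 7z).
Step 2: |z0|^2 = (-0.13)^2 + 0.84^2 = 0.7225
Step 3: |z0| = sqrt(0.7225) = 0.85
Step 4: Best bound = 7 * |z0| = 7 * 0.85 = 5.95

5.95


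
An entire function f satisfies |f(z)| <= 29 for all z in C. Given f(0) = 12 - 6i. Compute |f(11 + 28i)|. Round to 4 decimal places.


Step 1: By Liouville's theorem, a bounded entire function is constant.
Step 2: f(z) = f(0) = 12 - 6i for all z.
Step 3: |f(w)| = |12 - 6i| = sqrt(144 + 36)
Step 4: = 13.4164

13.4164


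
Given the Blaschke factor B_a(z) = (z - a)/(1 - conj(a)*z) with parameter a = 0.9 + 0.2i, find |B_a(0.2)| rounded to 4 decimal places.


Step 1: Numerator z0 - a = 0.2 - (0.9 + 0.2i) = -0.7 - 0.2i
Step 2: Denominator 1 - conj(a)*z0 = 1 - (0.9 - 0.2i)*0.2 = 0.82 + 0.04i
Step 3: |z0 - a|^2 = (-0.7)^2 + (-0.2)^2 = 0.53; |1 - conj(a)*z0|^2 = 0.82^2 + 0.04^2 = 0.674
Step 4: |B_a(0.2)| = sqrt(0.53 / 0.674) = sqrt(0.78635)
Step 5: = 0.8868

0.8868


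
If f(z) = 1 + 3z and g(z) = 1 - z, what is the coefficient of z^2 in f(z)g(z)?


Step 1: z^2 term in f*g comes from: (1)*(0) + (3z)*(-z) + (0)*(1)
Step 2: = 0 - 3 + 0
Step 3: = -3

-3


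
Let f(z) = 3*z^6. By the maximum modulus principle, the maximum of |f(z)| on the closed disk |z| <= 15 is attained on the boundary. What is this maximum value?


Step 1: On |z| = 15, |f(z)| = 3 * |z|^6 = 3 * 15^6
Step 2: By maximum modulus principle, maximum is on boundary.
Step 3: Maximum = 3 * 11390625 = 34171875

34171875


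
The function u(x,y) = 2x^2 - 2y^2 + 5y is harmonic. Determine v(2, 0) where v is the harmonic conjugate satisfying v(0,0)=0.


Step 1: v_x = -u_y = 4y - 5
Step 2: v_y = u_x = 4x + 0
Step 3: v = 4xy - 5x + C
Step 4: v(0,0) = 0 => C = 0
Step 5: v(2, 0) = -10

-10


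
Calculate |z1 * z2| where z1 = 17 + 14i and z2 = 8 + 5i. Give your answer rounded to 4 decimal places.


Step 1: |z1| = sqrt(17^2 + 14^2) = sqrt(485)
Step 2: |z2| = sqrt(8^2 + 5^2) = sqrt(89)
Step 3: |z1*z2| = |z1|*|z2| = sqrt(485) * sqrt(89) = sqrt(485 * 89) = sqrt(43165)
Step 4: = 207.7619

207.7619


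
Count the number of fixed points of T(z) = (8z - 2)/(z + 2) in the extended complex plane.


Step 1: Fixed points satisfy T(z) = z
Step 2: z^2 - 6z + 2 = 0
Step 3: Discriminant = (-6)^2 - 4*1*2 = 28
Step 4: Number of fixed points = 2

2


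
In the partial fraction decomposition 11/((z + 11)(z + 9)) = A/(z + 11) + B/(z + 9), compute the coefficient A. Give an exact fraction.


Step 1: Multiply both sides by (z + 11) and set z = -11
Step 2: A = 11 / (-11 + 9)
Step 3: A = 11 / (-2)
Step 4: A = -11/2

-11/2


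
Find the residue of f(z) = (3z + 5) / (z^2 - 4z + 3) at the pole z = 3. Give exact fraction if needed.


Step 1: Q(z) = z^2 - 4z + 3 = (z - 3)(z - 1)
Step 2: Q'(z) = 2z - 4
Step 3: Q'(3) = 2, P(3) = 14
Step 4: Res = P(3)/Q'(3) = 14/2 = 7

7


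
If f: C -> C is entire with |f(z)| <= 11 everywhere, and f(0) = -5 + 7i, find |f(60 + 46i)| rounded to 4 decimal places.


Step 1: By Liouville's theorem, a bounded entire function is constant.
Step 2: f(z) = f(0) = -5 + 7i for all z.
Step 3: |f(w)| = |-5 + 7i| = sqrt(25 + 49)
Step 4: = 8.6023

8.6023


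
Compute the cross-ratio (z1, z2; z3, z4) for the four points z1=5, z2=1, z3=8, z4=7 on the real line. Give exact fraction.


Step 1: (z1-z3)(z2-z4) = (-3) * (-6) = 18
Step 2: (z1-z4)(z2-z3) = (-2) * (-7) = 14
Step 3: Cross-ratio = 18/14 = 9/7

9/7


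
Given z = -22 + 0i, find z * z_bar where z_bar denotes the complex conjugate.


Step 1: conj(z) = -22 - 0i
Step 2: z * conj(z) = (-22)^2 + 0^2
Step 3: = 484 + 0 = 484

484


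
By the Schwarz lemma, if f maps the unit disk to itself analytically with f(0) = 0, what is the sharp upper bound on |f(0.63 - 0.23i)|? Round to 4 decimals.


Step 1: Schwarz lemma: if f: D -> D is analytic with f(0) = 0, then |f(z)| <= |z| for all z in D, and this is sharp (f(z) = z).
Step 2: |z0|^2 = 0.63^2 + (-0.23)^2 = 0.4498
Step 3: |z0| = sqrt(0.4498) = 0.670671
Step 4: Best bound = |z0| = 0.6707

0.6707


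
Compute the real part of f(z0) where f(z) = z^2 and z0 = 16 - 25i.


Step 1: z0 = 16 - 25i
Step 2: z0^2 = 16^2 - (-25)^2 - 800i
Step 3: real part = 256 - 625 = -369

-369


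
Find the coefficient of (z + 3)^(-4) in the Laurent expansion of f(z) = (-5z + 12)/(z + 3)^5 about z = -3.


Step 1: Write the numerator in powers of (z + 3): -5z + 12 = -5(z + 3) + (-5*(-3) + 12) = -5(z + 3) + 27
Step 2: Divide by (z + 3)^5: f(z) = 27(z + 3)^(-5) - 5(z + 3)^(-4)
Step 3: This finite sum is the Laurent series of f about z = -3.
Step 4: Coefficient of (z + 3)^(-4) = coefficient of (z + 3) in the re-centred numerator = -5

-5


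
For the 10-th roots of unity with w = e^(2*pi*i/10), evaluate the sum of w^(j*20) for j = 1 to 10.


Step 1: The sum sum_{j=1}^{n} w^(k*j) equals n if n | k, else 0.
Step 2: Here n = 10, k = 20
Step 3: Does n divide k? 10 | 20 -> True
Step 4: Sum = 10

10


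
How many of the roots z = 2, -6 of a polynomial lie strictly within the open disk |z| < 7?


Step 1: Check each root:
  z = 2: |2| = 2 < 7
  z = -6: |-6| = 6 < 7
Step 2: Count = 2

2


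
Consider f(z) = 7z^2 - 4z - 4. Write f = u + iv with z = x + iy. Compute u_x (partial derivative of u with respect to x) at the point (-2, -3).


Step 1: f(z) = 7(x+iy)^2 - 4(x+iy) - 4
Step 2: u = 7(x^2 - y^2) - 4x - 4
Step 3: u_x = 14x - 4
Step 4: At (-2, -3): u_x = -28 - 4 = -32

-32


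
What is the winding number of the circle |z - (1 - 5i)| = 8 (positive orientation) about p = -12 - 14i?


Step 1: Center c = (1, -5), radius = 8
Step 2: |p - c|^2 = (-13)^2 + (-9)^2 = 250
Step 3: r^2 = 64
Step 4: |p-c| > r so winding number = 0

0


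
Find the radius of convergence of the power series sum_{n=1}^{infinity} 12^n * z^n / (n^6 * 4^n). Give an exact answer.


Step 1: General term a_n = 12^n / (n^6 * 4^n)
Step 2: By the root test, |a_n|^(1/n) = 12 / (n^(6/n) * 4) -> 12/4 as n -> infinity (since n^(6/n) -> 1)
Step 3: R = 1/lim|a_n|^(1/n) = 4/12 = 1/3

1/3


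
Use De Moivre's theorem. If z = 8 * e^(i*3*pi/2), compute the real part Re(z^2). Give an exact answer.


Step 1: By De Moivre's theorem, z^2 = 8^2 * e^(i*2*3*pi/2) = 64 * (cos(3*pi) + i*sin(3*pi))
Step 2: |z|^2 = 8^2 = 64
Step 3: Reduce the angle mod 2*pi: 3*pi - 2*pi = pi
Step 4: cos(pi) = -1
Step 5: Re(z^2) = 64 * (-1) = -64

-64


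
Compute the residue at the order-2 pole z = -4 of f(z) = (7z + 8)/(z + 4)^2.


Step 1: Pole of order 2 at z = -4
Step 2: Res = lim d/dz [(z + 4)^2 * f(z)] as z -> -4
Step 3: (z + 4)^2 * f(z) = 7z + 8
Step 4: d/dz[7z + 8] = 7

7


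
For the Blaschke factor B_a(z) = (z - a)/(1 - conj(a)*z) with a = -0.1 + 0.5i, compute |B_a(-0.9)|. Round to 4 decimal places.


Step 1: Numerator z0 - a = -0.9 - (-0.1 + 0.5i) = -0.8 - 0.5i
Step 2: Denominator 1 - conj(a)*z0 = 1 - (-0.1 - 0.5i)*(-0.9) = 0.91 - 0.45i
Step 3: |z0 - a|^2 = (-0.8)^2 + (-0.5)^2 = 0.89; |1 - conj(a)*z0|^2 = 0.91^2 + (-0.45)^2 = 1.0306
Step 4: |B_a(-0.9)| = sqrt(0.89 / 1.0306) = sqrt(0.863575)
Step 5: = 0.9293

0.9293


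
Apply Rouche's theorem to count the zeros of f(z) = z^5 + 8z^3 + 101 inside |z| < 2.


Step 1: On |z| = 2 the three terms have sizes |z^5| = 2^5 = 32, |8z^3| = 8*2^3 = 64, |101| = 101
Step 2: The dominant term is g(z) = 101; let h(z) = z^5 + 8z^3 so f = g + h
Step 3: On |z| = 2: |g| = 101 and |h| <= 32 + 64 = 96
Step 4: Since 101 > 96, |h| < |g| on |z| = 2, so by Rouche f has the same number of zeros as g inside |z| < 2
Step 5: g(z) = 101 is a nonzero constant with no zeros inside |z| < 2. Answer = 0

0


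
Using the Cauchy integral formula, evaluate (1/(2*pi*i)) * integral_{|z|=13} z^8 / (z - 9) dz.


Step 1: f(z) = z^8, a = 9 is inside |z| = 13
Step 2: By Cauchy integral formula: (1/(2pi*i)) * integral = f(a)
Step 3: f(9) = 9^8 = 43046721

43046721


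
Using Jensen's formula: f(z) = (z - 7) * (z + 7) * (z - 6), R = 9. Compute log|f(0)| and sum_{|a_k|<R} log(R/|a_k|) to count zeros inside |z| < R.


Jensen's formula: (1/2pi)*integral log|f(Re^it)|dt = log|f(0)| + sum_{|a_k|<R} log(R/|a_k|)
Step 1: f(0) = (-7) * 7 * (-6) = 294
Step 2: log|f(0)| = log|7| + log|-7| + log|6| = 5.6836
Step 3: Zeros inside |z| < 9: 7, -7, 6
Step 4: Jensen sum = log(9/7) + log(9/7) + log(9/6) = 0.9081
Step 5: n(R) = number of terms in the Jensen sum = count of zeros inside |z| < 9 = 3

3


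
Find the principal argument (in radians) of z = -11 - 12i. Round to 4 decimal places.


Step 1: z = -11 - 12i
Step 2: arg(z) = atan2(-12, -11)
Step 3: arg(z) = -2.3127

-2.3127


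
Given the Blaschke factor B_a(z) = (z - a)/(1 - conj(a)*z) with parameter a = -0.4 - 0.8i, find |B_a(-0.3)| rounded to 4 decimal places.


Step 1: Numerator z0 - a = -0.3 - (-0.4 - 0.8i) = 0.1 + 0.8i
Step 2: Denominator 1 - conj(a)*z0 = 1 - (-0.4 + 0.8i)*(-0.3) = 0.88 + 0.24i
Step 3: |z0 - a|^2 = 0.1^2 + 0.8^2 = 0.65; |1 - conj(a)*z0|^2 = 0.88^2 + 0.24^2 = 0.832
Step 4: |B_a(-0.3)| = sqrt(0.65 / 0.832) = sqrt(0.78125)
Step 5: = 0.8839

0.8839


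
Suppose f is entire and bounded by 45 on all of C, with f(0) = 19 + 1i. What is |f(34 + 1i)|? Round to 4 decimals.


Step 1: By Liouville's theorem, a bounded entire function is constant.
Step 2: f(z) = f(0) = 19 + 1i for all z.
Step 3: |f(w)| = |19 + 1i| = sqrt(361 + 1)
Step 4: = 19.0263

19.0263


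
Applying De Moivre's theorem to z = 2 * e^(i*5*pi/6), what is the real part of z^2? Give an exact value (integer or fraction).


Step 1: By De Moivre's theorem, z^2 = 2^2 * e^(i*2*5*pi/6) = 4 * (cos(5*pi/3) + i*sin(5*pi/3))
Step 2: |z|^2 = 2^2 = 4
Step 3: The angle 5*pi/3 already lies in [0, 2*pi)
Step 4: cos(5*pi/3) = 1/2
Step 5: Re(z^2) = 4 * 1/2 = 2

2


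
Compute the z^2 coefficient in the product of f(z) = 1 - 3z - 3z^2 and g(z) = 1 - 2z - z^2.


Step 1: z^2 term in f*g comes from: (1)*(-z^2) + (-3z)*(-2z) + (-3z^2)*(1)
Step 2: = -1 + 6 - 3
Step 3: = 2

2


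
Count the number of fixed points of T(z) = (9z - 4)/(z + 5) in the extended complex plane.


Step 1: Fixed points satisfy T(z) = z
Step 2: z^2 - 4z + 4 = 0
Step 3: Discriminant = (-4)^2 - 4*1*4 = 0
Step 4: Number of fixed points = 1

1


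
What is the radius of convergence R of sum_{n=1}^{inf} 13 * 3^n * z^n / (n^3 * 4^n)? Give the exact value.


Step 1: General term a_n = 13 * 3^n / (n^3 * 4^n)
Step 2: By the root test, |a_n|^(1/n) = 13^(1/n) * 3 / (n^(3/n) * 4) -> 3/4 as n -> infinity (since 13^(1/n) -> 1 and n^(3/n) -> 1)
Step 3: R = 1/lim|a_n|^(1/n) = 4/3

4/3


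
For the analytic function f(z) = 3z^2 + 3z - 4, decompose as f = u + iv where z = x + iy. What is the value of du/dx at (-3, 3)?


Step 1: f(z) = 3(x+iy)^2 + 3(x+iy) - 4
Step 2: u = 3(x^2 - y^2) + 3x - 4
Step 3: u_x = 6x + 3
Step 4: At (-3, 3): u_x = -18 + 3 = -15

-15


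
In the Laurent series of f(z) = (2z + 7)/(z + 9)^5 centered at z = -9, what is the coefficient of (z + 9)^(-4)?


Step 1: Write the numerator in powers of (z + 9): 2z + 7 = 2(z + 9) + (2*(-9) + 7) = 2(z + 9) - 11
Step 2: Divide by (z + 9)^5: f(z) = -11(z + 9)^(-5) + 2(z + 9)^(-4)
Step 3: This finite sum is the Laurent series of f about z = -9.
Step 4: Coefficient of (z + 9)^(-4) = coefficient of (z + 9) in the re-centred numerator = 2

2


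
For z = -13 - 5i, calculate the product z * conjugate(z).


Step 1: conj(z) = -13 + 5i
Step 2: z * conj(z) = (-13)^2 + (-5)^2
Step 3: = 169 + 25 = 194

194


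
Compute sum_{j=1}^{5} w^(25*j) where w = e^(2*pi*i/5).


Step 1: The sum sum_{j=1}^{n} w^(k*j) equals n if n | k, else 0.
Step 2: Here n = 5, k = 25
Step 3: Does n divide k? 5 | 25 -> True
Step 4: Sum = 5

5


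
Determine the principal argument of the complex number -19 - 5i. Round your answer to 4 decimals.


Step 1: z = -19 - 5i
Step 2: arg(z) = atan2(-5, -19)
Step 3: arg(z) = -2.8843

-2.8843


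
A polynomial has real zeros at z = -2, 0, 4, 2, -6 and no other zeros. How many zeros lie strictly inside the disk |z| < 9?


Step 1: Check each root:
  z = -2: |-2| = 2 < 9
  z = 0: |0| = 0 < 9
  z = 4: |4| = 4 < 9
  z = 2: |2| = 2 < 9
  z = -6: |-6| = 6 < 9
Step 2: Count = 5

5


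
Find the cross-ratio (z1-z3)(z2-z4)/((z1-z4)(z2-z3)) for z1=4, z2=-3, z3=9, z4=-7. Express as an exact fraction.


Step 1: (z1-z3)(z2-z4) = (-5) * 4 = -20
Step 2: (z1-z4)(z2-z3) = 11 * (-12) = -132
Step 3: Cross-ratio = 20/132 = 5/33

5/33


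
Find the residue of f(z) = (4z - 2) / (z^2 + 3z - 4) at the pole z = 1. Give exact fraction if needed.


Step 1: Q(z) = z^2 + 3z - 4 = (z - 1)(z + 4)
Step 2: Q'(z) = 2z + 3
Step 3: Q'(1) = 5, P(1) = 2
Step 4: Res = P(1)/Q'(1) = 2/5 = 2/5

2/5


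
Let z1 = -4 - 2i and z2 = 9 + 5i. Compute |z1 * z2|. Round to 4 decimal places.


Step 1: |z1| = sqrt((-4)^2 + (-2)^2) = sqrt(20)
Step 2: |z2| = sqrt(9^2 + 5^2) = sqrt(106)
Step 3: |z1*z2| = |z1|*|z2| = sqrt(20) * sqrt(106) = sqrt(20 * 106) = sqrt(2120)
Step 4: = 46.0435

46.0435


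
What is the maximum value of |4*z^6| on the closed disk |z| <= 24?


Step 1: On |z| = 24, |f(z)| = 4 * |z|^6 = 4 * 24^6
Step 2: By maximum modulus principle, maximum is on boundary.
Step 3: Maximum = 4 * 191102976 = 764411904

764411904


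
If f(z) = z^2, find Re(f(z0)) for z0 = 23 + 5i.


Step 1: z0 = 23 + 5i
Step 2: z0^2 = 23^2 - 5^2 + 230i
Step 3: real part = 529 - 25 = 504

504


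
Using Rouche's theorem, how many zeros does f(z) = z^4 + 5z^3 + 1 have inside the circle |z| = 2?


Step 1: On |z| = 2 the three terms have sizes |z^4| = 2^4 = 16, |5z^3| = 5*2^3 = 40, |1| = 1
Step 2: The dominant term is g(z) = 5z^3; let h(z) = z^4 + 1 so f = g + h
Step 3: On |z| = 2: |g| = 40 and |h| <= 16 + 1 = 17
Step 4: Since 40 > 17, |h| < |g| on |z| = 2, so by Rouche f has the same number of zeros as g inside |z| < 2
Step 5: g(z) = 5z^3 has 3 zeros (at the origin, multiplicity 3) inside |z| < 2. Answer = 3

3


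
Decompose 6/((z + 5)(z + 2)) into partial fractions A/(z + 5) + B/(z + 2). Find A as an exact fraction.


Step 1: Multiply both sides by (z + 5) and set z = -5
Step 2: A = 6 / (-5 + 2)
Step 3: A = 6 / (-3)
Step 4: A = -2

-2


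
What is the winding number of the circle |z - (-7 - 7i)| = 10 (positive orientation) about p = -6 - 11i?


Step 1: Center c = (-7, -7), radius = 10
Step 2: |p - c|^2 = 1^2 + (-4)^2 = 17
Step 3: r^2 = 100
Step 4: |p-c| < r so winding number = 1

1


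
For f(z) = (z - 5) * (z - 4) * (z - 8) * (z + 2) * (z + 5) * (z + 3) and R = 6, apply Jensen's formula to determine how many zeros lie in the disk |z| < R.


Jensen's formula: (1/2pi)*integral log|f(Re^it)|dt = log|f(0)| + sum_{|a_k|<R} log(R/|a_k|)
Step 1: f(0) = (-5) * (-4) * (-8) * 2 * 5 * 3 = -4800
Step 2: log|f(0)| = log|5| + log|4| + log|8| + log|-2| + log|-5| + log|-3| = 8.4764
Step 3: Zeros inside |z| < 6: 5, 4, -2, -5, -3
Step 4: Jensen sum = log(6/5) + log(6/4) + log(6/2) + log(6/5) + log(6/3) = 2.5619
Step 5: n(R) = number of terms in the Jensen sum = count of zeros inside |z| < 6 = 5

5


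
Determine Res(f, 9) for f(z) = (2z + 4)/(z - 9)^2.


Step 1: Pole of order 2 at z = 9
Step 2: Res = lim d/dz [(z - 9)^2 * f(z)] as z -> 9
Step 3: (z - 9)^2 * f(z) = 2z + 4
Step 4: d/dz[2z + 4] = 2

2


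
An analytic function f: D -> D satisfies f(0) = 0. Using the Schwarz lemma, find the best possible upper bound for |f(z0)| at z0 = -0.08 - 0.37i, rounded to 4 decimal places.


Step 1: Schwarz lemma: if f: D -> D is analytic with f(0) = 0, then |f(z)| <= |z| for all z in D, and this is sharp (f(z) = z).
Step 2: |z0|^2 = (-0.08)^2 + (-0.37)^2 = 0.1433
Step 3: |z0| = sqrt(0.1433) = 0.37855
Step 4: Best bound = |z0| = 0.3785

0.3785


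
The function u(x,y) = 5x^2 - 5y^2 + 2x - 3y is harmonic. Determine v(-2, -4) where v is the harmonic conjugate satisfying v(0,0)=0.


Step 1: v_x = -u_y = 10y + 3
Step 2: v_y = u_x = 10x + 2
Step 3: v = 10xy + 3x + 2y + C
Step 4: v(0,0) = 0 => C = 0
Step 5: v(-2, -4) = 66

66


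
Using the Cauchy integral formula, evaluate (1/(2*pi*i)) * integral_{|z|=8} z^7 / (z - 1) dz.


Step 1: f(z) = z^7, a = 1 is inside |z| = 8
Step 2: By Cauchy integral formula: (1/(2pi*i)) * integral = f(a)
Step 3: f(1) = 1^7 = 1

1


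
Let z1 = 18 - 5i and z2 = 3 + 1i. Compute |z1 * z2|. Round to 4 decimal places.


Step 1: |z1| = sqrt(18^2 + (-5)^2) = sqrt(349)
Step 2: |z2| = sqrt(3^2 + 1^2) = sqrt(10)
Step 3: |z1*z2| = |z1|*|z2| = sqrt(349) * sqrt(10) = sqrt(349 * 10) = sqrt(3490)
Step 4: = 59.0762

59.0762


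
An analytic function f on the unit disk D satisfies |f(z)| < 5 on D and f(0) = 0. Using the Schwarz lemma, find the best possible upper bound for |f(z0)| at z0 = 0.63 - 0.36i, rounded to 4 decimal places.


Step 1: g = f/5 maps D -> D with g(0) = 0, so by the Schwarz lemma |g(z)| <= |z|, i.e. |f(z)| <= 5|z|; this is sharp (f(z) = 5z).
Step 2: |z0|^2 = 0.63^2 + (-0.36)^2 = 0.5265
Step 3: |z0| = sqrt(0.5265) = 0.725603
Step 4: Best bound = 5 * |z0| = 5 * 0.725603 = 3.628

3.628


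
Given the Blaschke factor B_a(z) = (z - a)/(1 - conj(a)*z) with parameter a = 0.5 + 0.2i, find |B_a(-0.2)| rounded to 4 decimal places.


Step 1: Numerator z0 - a = -0.2 - (0.5 + 0.2i) = -0.7 - 0.2i
Step 2: Denominator 1 - conj(a)*z0 = 1 - (0.5 - 0.2i)*(-0.2) = 1.1 - 0.04i
Step 3: |z0 - a|^2 = (-0.7)^2 + (-0.2)^2 = 0.53; |1 - conj(a)*z0|^2 = 1.1^2 + (-0.04)^2 = 1.2116
Step 4: |B_a(-0.2)| = sqrt(0.53 / 1.2116) = sqrt(0.437438)
Step 5: = 0.6614

0.6614


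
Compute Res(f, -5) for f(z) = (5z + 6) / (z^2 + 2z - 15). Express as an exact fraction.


Step 1: Q(z) = z^2 + 2z - 15 = (z + 5)(z - 3)
Step 2: Q'(z) = 2z + 2
Step 3: Q'(-5) = -8, P(-5) = -19
Step 4: Res = P(-5)/Q'(-5) = -19/(-8) = 19/8

19/8
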